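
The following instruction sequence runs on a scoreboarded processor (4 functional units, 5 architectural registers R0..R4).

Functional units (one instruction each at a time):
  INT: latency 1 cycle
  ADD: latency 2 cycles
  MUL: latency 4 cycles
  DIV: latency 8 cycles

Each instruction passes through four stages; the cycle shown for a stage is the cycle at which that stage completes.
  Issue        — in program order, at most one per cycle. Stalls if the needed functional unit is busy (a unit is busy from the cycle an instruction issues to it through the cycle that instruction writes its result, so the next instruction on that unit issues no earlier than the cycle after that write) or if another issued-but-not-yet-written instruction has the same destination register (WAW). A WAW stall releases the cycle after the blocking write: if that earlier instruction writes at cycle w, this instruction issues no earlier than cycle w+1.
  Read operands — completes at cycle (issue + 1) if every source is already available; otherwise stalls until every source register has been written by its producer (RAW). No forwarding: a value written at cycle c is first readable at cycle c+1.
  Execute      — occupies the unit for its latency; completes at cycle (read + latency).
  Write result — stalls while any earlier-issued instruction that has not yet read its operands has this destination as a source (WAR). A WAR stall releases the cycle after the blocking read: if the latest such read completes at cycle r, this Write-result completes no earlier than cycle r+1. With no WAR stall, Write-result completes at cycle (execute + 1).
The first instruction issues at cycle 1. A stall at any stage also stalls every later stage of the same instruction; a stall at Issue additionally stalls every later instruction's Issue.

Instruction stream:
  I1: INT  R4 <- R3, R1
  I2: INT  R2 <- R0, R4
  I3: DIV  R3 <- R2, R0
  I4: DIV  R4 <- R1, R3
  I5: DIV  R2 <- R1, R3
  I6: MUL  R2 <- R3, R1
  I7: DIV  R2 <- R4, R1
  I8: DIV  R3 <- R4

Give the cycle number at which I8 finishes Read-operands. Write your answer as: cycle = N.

cycle = 60

I1 -> (1, 2, 3, 4)
I2 -> (5, 6, 7, 8)  // struct: INT busy until I1 writes@4
I3 -> (6, 9, 17, 18)  // RAW R2: wait I2 write@8
I4 -> (19, 20, 28, 29)  // struct: DIV busy until I3 writes@18
I5 -> (30, 31, 39, 40)  // struct: DIV busy until I4 writes@29
I6 -> (41, 42, 46, 47)  // WAW R2: wait I5 write@40
I7 -> (48, 49, 57, 58)  // WAW R2: wait I6 write@47
I8 -> (59, 60, 68, 69)  // struct: DIV busy until I7 writes@58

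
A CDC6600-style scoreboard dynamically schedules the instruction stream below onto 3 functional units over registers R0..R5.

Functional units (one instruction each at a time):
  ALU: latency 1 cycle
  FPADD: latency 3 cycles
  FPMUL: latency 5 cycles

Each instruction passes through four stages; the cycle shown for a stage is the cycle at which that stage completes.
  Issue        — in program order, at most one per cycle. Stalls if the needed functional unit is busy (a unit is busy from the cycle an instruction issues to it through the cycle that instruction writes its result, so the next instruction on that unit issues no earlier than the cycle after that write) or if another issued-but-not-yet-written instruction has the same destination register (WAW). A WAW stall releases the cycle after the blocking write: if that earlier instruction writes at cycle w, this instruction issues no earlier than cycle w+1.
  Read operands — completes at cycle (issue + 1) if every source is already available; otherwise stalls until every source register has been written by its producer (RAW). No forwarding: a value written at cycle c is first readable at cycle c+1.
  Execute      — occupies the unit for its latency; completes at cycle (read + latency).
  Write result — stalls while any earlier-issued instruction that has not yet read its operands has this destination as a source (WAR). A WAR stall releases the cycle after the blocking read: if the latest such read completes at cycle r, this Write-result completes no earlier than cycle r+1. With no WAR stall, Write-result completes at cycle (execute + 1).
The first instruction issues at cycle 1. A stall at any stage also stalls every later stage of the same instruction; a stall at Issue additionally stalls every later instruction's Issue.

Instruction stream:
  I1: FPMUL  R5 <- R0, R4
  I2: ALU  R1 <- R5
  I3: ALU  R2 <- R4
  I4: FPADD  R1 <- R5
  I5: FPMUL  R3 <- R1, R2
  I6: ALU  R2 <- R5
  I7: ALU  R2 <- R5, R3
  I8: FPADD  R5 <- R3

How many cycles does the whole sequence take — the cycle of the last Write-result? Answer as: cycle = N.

I1 -> (1, 2, 7, 8)
I2 -> (2, 9, 10, 11)  // RAW R5: wait I1 write@8
I3 -> (12, 13, 14, 15)  // struct: ALU busy until I2 writes@11
I4 -> (13, 14, 17, 18)
I5 -> (14, 19, 24, 25)  // RAW R1: wait I4 write@18
I6 -> (16, 17, 18, 20)  // struct: ALU busy until I3 writes@15, WAR R2: wait I5 read@19
I7 -> (21, 26, 27, 28)  // struct: ALU busy until I6 writes@20, RAW R3: wait I5 write@25
I8 -> (22, 26, 29, 30)  // RAW R3: wait I5 write@25

cycle = 30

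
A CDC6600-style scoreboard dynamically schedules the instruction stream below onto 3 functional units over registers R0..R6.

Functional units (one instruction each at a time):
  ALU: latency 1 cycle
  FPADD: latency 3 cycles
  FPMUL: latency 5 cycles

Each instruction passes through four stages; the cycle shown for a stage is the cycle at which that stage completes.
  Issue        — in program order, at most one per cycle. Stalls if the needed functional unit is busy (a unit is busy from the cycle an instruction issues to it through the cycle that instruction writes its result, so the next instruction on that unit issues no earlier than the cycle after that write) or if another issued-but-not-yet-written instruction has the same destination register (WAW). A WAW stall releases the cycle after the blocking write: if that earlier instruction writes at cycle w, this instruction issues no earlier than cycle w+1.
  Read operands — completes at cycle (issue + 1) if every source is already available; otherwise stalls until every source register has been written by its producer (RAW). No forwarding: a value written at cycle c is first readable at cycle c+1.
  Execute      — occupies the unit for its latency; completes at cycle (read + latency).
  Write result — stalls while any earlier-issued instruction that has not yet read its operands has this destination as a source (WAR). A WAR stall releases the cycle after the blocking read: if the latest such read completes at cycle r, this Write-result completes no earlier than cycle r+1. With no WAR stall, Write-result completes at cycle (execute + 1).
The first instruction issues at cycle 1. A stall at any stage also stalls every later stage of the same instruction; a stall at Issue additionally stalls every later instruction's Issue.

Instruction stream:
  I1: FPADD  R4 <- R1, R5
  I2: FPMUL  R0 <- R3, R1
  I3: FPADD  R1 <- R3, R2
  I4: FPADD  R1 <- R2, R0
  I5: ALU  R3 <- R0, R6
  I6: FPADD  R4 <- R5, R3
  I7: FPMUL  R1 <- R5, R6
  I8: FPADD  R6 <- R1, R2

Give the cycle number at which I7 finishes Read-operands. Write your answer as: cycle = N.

[1] I1→FPADD
[2] I1 RO | I2→FPMUL
[3] I2 RO
[5] I1 EX
[6] I1 WR R4
[7] I3→FPADD
[8] I2 EX | I3 RO
[9] I2 WR R0
[11] I3 EX
[12] I3 WR R1
[13] I4→FPADD
[14] I4 RO | I5→ALU
[15] I5 RO
[16] I5 EX
[17] I4 EX | I5 WR R3
[18] I4 WR R1
[19] I6→FPADD
[20] I6 RO | I7→FPMUL
[21] I7 RO
[23] I6 EX
[24] I6 WR R4
[25] I8→FPADD
[26] I7 EX
[27] I7 WR R1
[28] I8 RO
[31] I8 EX
[32] I8 WR R6

cycle = 21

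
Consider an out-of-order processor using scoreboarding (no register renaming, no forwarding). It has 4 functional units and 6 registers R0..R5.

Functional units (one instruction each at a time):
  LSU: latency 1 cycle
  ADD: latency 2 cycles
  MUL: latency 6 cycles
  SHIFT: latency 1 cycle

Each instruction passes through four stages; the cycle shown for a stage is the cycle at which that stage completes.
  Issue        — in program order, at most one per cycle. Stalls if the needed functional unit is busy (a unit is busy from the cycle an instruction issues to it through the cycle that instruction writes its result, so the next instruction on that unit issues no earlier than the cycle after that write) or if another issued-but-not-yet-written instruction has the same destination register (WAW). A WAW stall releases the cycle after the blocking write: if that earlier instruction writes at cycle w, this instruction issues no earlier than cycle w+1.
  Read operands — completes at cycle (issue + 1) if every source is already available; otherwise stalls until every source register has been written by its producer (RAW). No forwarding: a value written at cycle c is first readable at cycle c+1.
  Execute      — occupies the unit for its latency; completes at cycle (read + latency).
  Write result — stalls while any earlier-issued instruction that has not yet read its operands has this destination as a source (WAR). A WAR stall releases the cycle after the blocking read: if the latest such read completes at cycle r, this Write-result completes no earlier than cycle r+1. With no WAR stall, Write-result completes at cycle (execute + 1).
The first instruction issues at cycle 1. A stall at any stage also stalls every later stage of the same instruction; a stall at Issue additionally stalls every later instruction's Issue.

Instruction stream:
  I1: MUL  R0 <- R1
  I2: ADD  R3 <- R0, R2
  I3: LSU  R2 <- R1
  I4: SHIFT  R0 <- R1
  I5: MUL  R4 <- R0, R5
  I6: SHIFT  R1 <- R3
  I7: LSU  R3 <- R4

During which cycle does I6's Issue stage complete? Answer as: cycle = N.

[I1] 1/2/8/9
[I2] 2/10/12/13  (RAW R0: wait I1 write@9)
[I3] 3/4/5/11  (WAR R2: wait I2 read@10)
[I4] 10/11/12/13  (WAW R0: wait I1 write@9)
[I5] 11/14/20/21  (RAW R0: wait I4 write@13)
[I6] 14/15/16/17  (struct: SHIFT busy until I4 writes@13)
[I7] 15/22/23/24  (RAW R4: wait I5 write@21)

cycle = 14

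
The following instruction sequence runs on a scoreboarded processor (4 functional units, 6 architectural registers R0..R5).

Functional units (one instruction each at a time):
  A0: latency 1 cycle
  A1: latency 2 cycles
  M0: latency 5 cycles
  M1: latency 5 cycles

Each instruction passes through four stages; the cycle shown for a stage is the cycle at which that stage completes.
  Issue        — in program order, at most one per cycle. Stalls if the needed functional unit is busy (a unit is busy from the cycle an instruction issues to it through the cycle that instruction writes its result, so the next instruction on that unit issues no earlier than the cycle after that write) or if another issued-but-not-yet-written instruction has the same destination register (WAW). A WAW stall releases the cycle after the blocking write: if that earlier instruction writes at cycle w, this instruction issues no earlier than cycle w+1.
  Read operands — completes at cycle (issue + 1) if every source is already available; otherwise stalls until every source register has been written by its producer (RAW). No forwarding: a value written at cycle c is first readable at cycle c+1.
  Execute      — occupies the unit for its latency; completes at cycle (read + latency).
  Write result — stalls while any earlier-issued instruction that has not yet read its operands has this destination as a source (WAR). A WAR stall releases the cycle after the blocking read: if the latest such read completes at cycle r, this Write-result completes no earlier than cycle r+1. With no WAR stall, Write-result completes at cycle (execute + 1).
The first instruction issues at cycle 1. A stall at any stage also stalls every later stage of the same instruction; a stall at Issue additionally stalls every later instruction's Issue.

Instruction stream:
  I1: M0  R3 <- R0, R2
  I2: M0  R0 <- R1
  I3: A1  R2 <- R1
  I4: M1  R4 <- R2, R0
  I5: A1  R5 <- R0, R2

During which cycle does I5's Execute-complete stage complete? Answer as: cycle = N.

cycle = 19

cycle 1: I1 dispatched to M0
cycle 2: I1 operands ready
cycle 7: I1 complete
cycle 8: R3←I1
cycle 9: I2 dispatched to M0
cycle 10: I2 operands ready; I3 dispatched to A1
cycle 11: I3 operands ready; I4 dispatched to M1
cycle 13: I3 complete
cycle 14: R2←I3
cycle 15: I2 complete; I5 dispatched to A1
cycle 16: R0←I2
cycle 17: I4 operands ready; I5 operands ready
cycle 19: I5 complete
cycle 20: R5←I5
cycle 22: I4 complete
cycle 23: R4←I4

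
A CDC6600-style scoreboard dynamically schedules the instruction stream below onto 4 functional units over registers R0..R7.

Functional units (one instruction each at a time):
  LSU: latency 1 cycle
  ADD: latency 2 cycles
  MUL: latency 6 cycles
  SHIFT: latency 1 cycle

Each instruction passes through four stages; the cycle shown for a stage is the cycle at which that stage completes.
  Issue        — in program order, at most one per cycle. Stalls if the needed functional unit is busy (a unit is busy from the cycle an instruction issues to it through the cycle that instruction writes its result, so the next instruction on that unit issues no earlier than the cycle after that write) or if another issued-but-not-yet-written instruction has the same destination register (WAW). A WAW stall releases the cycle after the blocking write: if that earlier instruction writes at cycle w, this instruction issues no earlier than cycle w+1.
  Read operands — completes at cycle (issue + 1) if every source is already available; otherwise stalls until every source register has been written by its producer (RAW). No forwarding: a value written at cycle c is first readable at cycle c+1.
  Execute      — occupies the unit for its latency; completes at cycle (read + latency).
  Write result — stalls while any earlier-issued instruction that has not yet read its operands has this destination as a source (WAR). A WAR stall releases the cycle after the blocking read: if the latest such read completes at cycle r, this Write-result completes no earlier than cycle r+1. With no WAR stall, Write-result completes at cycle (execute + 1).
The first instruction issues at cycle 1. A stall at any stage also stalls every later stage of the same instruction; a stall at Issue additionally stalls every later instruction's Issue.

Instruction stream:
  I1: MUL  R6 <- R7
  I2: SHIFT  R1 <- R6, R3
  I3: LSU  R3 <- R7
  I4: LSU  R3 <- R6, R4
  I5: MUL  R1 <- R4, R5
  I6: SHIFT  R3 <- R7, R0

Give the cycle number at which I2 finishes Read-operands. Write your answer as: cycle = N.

I1  is:1  ro:2  ex:8  wr:9
I2  is:2  ro:10  ex:11  wr:12  — RAW R6: wait I1 write@9
I3  is:3  ro:4  ex:5  wr:11  — WAR R3: wait I2 read@10
I4  is:12  ro:13  ex:14  wr:15  — struct: LSU busy until I3 writes@11
I5  is:13  ro:14  ex:20  wr:21
I6  is:16  ro:17  ex:18  wr:19  — WAW R3: wait I4 write@15

cycle = 10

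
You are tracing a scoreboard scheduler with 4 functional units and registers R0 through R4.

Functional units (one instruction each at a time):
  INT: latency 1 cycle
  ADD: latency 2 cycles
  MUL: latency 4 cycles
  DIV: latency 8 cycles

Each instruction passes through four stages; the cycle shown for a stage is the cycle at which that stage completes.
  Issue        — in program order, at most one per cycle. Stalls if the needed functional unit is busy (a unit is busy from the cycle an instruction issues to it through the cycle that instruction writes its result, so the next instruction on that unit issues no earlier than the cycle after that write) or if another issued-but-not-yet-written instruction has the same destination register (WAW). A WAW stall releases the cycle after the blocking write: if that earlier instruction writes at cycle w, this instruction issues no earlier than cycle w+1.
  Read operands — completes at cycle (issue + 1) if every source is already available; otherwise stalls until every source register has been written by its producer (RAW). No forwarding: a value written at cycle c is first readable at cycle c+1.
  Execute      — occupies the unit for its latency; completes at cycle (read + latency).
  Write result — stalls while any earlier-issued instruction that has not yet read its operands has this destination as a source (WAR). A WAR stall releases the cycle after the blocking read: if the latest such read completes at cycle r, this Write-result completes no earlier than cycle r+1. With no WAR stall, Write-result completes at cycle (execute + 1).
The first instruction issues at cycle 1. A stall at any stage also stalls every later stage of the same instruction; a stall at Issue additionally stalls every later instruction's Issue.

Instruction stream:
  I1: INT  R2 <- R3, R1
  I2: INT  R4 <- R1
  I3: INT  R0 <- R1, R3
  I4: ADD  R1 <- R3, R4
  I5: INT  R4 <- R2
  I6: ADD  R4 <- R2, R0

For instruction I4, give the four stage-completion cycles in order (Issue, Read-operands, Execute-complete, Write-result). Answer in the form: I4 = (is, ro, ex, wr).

I4 = (10, 11, 13, 14)

I1: IS=1 RO=2 EX=3 WR=4
I2: IS=5 RO=6 EX=7 WR=8  [struct: INT busy until I1 writes@4]
I3: IS=9 RO=10 EX=11 WR=12  [struct: INT busy until I2 writes@8]
I4: IS=10 RO=11 EX=13 WR=14
I5: IS=13 RO=14 EX=15 WR=16  [struct: INT busy until I3 writes@12]
I6: IS=17 RO=18 EX=20 WR=21  [WAW R4: wait I5 write@16]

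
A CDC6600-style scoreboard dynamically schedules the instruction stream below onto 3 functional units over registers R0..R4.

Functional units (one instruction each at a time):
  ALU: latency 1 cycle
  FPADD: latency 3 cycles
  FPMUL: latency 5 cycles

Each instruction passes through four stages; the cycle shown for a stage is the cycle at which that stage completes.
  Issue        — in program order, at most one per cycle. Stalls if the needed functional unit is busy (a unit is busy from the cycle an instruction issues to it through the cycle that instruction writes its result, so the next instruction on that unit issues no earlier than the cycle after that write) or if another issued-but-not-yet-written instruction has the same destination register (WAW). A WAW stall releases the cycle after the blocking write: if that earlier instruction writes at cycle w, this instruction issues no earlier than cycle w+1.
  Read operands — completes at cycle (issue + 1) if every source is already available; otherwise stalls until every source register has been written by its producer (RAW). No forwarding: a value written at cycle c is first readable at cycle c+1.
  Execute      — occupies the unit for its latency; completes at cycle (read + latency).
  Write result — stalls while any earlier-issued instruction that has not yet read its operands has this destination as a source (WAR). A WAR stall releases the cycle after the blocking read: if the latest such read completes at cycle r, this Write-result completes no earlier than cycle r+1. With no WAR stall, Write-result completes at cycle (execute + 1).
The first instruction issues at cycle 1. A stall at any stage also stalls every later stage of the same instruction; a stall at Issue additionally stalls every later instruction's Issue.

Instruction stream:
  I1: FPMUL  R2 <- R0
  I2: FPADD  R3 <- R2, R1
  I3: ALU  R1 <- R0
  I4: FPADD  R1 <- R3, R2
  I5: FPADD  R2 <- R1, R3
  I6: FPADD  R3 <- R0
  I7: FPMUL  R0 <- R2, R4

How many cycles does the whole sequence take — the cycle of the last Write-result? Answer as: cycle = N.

cycle = 34

c1: I1 issues→FPMUL
c2: I1 reads; I2 issues→FPADD
c3: I3 issues→ALU
c4: I3 reads
c5: I3 exec-done
c7: I1 exec-done
c8: I1 writes R2
c9: I2 reads
c10: I3 writes R1
c12: I2 exec-done
c13: I2 writes R3
c14: I4 issues→FPADD
c15: I4 reads
c18: I4 exec-done
c19: I4 writes R1
c20: I5 issues→FPADD
c21: I5 reads
c24: I5 exec-done
c25: I5 writes R2
c26: I6 issues→FPADD
c27: I6 reads; I7 issues→FPMUL
c28: I7 reads
c30: I6 exec-done
c31: I6 writes R3
c33: I7 exec-done
c34: I7 writes R0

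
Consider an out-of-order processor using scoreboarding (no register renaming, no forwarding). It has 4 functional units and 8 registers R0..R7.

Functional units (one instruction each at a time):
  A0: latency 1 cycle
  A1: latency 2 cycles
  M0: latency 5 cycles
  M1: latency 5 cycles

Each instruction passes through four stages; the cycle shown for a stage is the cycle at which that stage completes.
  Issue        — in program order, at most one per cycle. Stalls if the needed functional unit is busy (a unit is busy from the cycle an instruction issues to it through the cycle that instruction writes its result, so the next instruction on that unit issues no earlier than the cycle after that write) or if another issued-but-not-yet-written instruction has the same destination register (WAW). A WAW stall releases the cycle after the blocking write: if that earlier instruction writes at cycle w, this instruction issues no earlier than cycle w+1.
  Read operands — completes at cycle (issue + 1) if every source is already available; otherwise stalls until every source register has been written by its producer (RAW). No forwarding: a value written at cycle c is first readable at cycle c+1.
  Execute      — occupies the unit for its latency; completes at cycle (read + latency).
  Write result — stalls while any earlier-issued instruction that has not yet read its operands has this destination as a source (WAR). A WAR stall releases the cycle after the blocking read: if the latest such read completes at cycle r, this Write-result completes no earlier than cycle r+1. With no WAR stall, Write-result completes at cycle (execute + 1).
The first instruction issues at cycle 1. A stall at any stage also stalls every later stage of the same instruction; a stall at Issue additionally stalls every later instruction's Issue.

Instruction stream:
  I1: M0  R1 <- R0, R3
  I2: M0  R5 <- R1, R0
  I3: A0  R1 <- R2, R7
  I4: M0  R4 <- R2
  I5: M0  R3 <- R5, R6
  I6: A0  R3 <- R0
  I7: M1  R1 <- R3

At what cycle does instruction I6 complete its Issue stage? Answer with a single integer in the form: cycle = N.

cycle = 33

cycle 1: I1 issues→M0
cycle 2: I1 reads
cycle 7: I1 exec-done
cycle 8: I1 writes R1
cycle 9: I2 issues→M0
cycle 10: I2 reads; I3 issues→A0
cycle 11: I3 reads
cycle 12: I3 exec-done
cycle 13: I3 writes R1
cycle 15: I2 exec-done
cycle 16: I2 writes R5
cycle 17: I4 issues→M0
cycle 18: I4 reads
cycle 23: I4 exec-done
cycle 24: I4 writes R4
cycle 25: I5 issues→M0
cycle 26: I5 reads
cycle 31: I5 exec-done
cycle 32: I5 writes R3
cycle 33: I6 issues→A0
cycle 34: I6 reads; I7 issues→M1
cycle 35: I6 exec-done
cycle 36: I6 writes R3
cycle 37: I7 reads
cycle 42: I7 exec-done
cycle 43: I7 writes R1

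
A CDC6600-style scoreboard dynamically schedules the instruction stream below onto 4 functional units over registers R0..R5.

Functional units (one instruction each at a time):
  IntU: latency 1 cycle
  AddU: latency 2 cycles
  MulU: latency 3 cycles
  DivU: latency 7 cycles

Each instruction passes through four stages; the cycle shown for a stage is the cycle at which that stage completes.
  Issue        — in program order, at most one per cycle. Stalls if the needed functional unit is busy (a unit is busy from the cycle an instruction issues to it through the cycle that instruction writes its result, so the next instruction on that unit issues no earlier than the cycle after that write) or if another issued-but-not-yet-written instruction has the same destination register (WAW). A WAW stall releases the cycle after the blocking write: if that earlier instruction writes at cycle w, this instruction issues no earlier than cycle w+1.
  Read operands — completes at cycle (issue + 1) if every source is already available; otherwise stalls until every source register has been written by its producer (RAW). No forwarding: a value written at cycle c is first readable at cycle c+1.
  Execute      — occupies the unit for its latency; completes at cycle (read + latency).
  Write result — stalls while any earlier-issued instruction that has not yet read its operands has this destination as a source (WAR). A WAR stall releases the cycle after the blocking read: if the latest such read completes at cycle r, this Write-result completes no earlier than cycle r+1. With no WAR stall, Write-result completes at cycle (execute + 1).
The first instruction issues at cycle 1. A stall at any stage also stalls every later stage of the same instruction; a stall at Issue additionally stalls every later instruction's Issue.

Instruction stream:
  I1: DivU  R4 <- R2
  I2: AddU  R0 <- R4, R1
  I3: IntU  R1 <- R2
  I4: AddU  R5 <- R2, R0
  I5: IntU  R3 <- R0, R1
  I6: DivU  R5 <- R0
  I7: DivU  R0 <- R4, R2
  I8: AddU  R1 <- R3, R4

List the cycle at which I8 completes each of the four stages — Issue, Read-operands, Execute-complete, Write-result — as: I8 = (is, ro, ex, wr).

[I1] 1/2/9/10
[I2] 2/11/13/14  (RAW R4: wait I1 write@10)
[I3] 3/4/5/12  (WAR R1: wait I2 read@11)
[I4] 15/16/18/19  (struct: AddU busy until I2 writes@14)
[I5] 16/17/18/19
[I6] 20/21/28/29  (WAW R5: wait I4 write@19)
[I7] 30/31/38/39  (struct: DivU busy until I6 writes@29)
[I8] 31/32/34/35

I8 = (31, 32, 34, 35)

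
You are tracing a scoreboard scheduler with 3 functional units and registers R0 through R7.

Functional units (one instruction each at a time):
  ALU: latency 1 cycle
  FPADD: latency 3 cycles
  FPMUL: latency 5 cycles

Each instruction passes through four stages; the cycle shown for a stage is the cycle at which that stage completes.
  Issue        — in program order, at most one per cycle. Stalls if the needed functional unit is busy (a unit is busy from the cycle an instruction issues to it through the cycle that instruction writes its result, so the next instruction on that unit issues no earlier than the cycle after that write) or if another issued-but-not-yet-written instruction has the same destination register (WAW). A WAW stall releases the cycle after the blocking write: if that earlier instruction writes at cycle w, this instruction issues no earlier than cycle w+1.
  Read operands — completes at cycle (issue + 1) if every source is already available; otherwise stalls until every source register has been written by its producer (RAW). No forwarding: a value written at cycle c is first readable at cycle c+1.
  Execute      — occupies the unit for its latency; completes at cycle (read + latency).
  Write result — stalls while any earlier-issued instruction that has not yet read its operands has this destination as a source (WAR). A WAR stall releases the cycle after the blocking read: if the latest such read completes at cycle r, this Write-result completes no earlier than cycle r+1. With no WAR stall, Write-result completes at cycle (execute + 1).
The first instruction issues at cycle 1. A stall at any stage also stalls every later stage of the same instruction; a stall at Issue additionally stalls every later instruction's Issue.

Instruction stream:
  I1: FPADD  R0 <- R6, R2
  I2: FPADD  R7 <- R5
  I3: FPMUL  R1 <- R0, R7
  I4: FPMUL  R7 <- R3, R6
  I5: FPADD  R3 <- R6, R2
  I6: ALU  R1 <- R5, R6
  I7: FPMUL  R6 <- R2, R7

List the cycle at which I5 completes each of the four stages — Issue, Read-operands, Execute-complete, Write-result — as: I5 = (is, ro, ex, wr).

I5 = (21, 22, 25, 26)

t=1  I1 issues→FPADD
t=2  I1 reads
t=5  I1 exec-done
t=6  I1 writes R0
t=7  I2 issues→FPADD
t=8  I2 reads, I3 issues→FPMUL
t=11  I2 exec-done
t=12  I2 writes R7
t=13  I3 reads
t=18  I3 exec-done
t=19  I3 writes R1
t=20  I4 issues→FPMUL
t=21  I4 reads, I5 issues→FPADD
t=22  I5 reads, I6 issues→ALU
t=23  I6 reads
t=24  I6 exec-done
t=25  I5 exec-done, I6 writes R1
t=26  I4 exec-done, I5 writes R3
t=27  I4 writes R7
t=28  I7 issues→FPMUL
t=29  I7 reads
t=34  I7 exec-done
t=35  I7 writes R6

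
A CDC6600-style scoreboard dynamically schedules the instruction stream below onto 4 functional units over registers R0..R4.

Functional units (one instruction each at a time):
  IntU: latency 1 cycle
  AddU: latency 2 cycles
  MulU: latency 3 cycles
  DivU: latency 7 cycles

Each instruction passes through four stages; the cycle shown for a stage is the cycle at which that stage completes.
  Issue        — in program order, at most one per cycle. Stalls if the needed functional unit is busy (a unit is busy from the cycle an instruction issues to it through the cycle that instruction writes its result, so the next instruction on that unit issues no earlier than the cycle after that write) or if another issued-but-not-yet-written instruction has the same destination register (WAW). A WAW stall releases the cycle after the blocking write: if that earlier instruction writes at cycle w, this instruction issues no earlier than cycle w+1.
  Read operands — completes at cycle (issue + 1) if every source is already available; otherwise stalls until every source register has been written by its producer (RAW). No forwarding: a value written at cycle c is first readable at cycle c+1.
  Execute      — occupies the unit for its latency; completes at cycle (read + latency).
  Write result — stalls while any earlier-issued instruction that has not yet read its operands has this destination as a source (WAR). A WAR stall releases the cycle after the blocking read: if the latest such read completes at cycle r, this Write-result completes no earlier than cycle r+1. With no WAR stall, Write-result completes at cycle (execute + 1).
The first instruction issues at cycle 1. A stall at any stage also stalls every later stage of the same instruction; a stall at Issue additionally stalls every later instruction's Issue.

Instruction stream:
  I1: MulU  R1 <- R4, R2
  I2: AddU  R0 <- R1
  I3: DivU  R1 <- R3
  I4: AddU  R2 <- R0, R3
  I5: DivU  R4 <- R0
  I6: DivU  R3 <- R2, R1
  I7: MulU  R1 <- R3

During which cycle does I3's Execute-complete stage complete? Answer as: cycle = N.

t=1  I1 issues→MulU
t=2  I1 reads; I2 issues→AddU
t=5  I1 exec-done
t=6  I1 writes R1
t=7  I2 reads; I3 issues→DivU
t=8  I3 reads
t=9  I2 exec-done
t=10  I2 writes R0
t=11  I4 issues→AddU
t=12  I4 reads
t=14  I4 exec-done
t=15  I3 exec-done; I4 writes R2
t=16  I3 writes R1
t=17  I5 issues→DivU
t=18  I5 reads
t=25  I5 exec-done
t=26  I5 writes R4
t=27  I6 issues→DivU
t=28  I6 reads; I7 issues→MulU
t=35  I6 exec-done
t=36  I6 writes R3
t=37  I7 reads
t=40  I7 exec-done
t=41  I7 writes R1

cycle = 15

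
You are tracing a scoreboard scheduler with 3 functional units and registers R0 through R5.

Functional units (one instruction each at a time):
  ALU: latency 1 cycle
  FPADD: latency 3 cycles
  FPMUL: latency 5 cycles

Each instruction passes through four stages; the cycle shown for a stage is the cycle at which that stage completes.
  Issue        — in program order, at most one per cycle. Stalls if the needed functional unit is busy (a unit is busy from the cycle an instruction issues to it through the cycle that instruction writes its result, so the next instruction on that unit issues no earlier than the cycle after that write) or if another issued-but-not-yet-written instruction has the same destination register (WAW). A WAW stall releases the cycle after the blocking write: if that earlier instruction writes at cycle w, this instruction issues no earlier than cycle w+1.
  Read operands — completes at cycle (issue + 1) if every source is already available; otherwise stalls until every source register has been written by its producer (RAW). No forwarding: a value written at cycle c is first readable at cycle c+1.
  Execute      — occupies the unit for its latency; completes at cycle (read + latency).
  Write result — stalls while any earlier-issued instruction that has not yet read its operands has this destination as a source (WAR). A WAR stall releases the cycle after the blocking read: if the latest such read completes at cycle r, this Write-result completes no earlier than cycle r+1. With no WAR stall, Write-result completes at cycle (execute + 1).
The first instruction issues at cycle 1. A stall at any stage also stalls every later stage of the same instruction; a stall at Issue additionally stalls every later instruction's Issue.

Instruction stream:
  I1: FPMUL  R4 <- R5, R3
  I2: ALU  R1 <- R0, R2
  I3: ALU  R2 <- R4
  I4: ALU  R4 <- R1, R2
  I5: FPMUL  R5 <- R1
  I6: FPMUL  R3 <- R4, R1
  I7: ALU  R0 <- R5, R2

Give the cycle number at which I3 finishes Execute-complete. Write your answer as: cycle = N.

I1 -> (1, 2, 7, 8)
I2 -> (2, 3, 4, 5)
I3 -> (6, 9, 10, 11)  // struct: ALU busy until I2 writes@5, RAW R4: wait I1 write@8
I4 -> (12, 13, 14, 15)  // struct: ALU busy until I3 writes@11
I5 -> (13, 14, 19, 20)
I6 -> (21, 22, 27, 28)  // struct: FPMUL busy until I5 writes@20
I7 -> (22, 23, 24, 25)

cycle = 10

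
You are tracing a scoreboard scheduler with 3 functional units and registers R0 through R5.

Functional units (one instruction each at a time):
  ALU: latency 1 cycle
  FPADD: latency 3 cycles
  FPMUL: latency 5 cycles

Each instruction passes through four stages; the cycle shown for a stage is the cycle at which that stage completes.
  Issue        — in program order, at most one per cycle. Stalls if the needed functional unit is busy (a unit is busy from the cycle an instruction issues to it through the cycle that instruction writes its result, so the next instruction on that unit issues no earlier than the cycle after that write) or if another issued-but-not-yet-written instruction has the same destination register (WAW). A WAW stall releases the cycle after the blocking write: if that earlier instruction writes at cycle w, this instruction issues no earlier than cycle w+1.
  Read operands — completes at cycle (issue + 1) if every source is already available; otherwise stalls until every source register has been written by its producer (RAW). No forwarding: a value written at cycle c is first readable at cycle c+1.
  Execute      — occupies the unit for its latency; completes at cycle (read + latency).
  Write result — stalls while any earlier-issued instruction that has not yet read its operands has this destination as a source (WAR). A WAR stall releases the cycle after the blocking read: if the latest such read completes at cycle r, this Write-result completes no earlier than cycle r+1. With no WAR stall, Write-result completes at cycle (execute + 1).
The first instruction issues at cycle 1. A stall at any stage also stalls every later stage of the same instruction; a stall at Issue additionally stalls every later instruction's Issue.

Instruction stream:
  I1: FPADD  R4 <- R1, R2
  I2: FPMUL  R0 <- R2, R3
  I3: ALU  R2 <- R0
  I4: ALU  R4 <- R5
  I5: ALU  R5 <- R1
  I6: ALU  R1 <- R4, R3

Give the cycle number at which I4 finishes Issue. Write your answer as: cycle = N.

t=1  I1 dispatched to FPADD
t=2  I1 operands ready · I2 dispatched to FPMUL
t=3  I2 operands ready · I3 dispatched to ALU
t=5  I1 complete
t=6  R4←I1
t=8  I2 complete
t=9  R0←I2
t=10  I3 operands ready
t=11  I3 complete
t=12  R2←I3
t=13  I4 dispatched to ALU
t=14  I4 operands ready
t=15  I4 complete
t=16  R4←I4
t=17  I5 dispatched to ALU
t=18  I5 operands ready
t=19  I5 complete
t=20  R5←I5
t=21  I6 dispatched to ALU
t=22  I6 operands ready
t=23  I6 complete
t=24  R1←I6

cycle = 13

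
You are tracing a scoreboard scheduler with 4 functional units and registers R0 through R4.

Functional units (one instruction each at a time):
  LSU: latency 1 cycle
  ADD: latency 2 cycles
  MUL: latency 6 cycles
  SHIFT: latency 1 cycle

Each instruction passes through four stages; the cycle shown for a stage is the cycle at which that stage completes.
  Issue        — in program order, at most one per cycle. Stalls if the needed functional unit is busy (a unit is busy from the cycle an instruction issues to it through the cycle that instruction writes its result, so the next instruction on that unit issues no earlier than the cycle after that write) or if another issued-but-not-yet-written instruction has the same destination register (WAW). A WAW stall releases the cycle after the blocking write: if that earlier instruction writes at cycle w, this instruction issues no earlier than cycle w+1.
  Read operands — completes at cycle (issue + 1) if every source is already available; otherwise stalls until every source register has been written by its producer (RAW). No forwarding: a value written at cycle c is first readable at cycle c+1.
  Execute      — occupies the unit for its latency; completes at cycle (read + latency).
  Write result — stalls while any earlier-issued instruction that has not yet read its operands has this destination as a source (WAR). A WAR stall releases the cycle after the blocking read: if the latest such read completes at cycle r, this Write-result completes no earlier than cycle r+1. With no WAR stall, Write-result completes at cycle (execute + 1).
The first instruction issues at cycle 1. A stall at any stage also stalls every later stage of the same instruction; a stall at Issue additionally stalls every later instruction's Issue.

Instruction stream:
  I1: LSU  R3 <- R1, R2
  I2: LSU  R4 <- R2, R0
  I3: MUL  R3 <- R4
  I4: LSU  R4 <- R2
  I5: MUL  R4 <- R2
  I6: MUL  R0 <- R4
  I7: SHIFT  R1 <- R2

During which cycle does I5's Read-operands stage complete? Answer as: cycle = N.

[1] issue I1 (LSU)
[2] I1 read-ops
[3] I1 finished on LSU
[4] I1→R3
[5] issue I2 (LSU)
[6] I2 read-ops; issue I3 (MUL)
[7] I2 finished on LSU
[8] I2→R4
[9] I3 read-ops; issue I4 (LSU)
[10] I4 read-ops
[11] I4 finished on LSU
[12] I4→R4
[15] I3 finished on MUL
[16] I3→R3
[17] issue I5 (MUL)
[18] I5 read-ops
[24] I5 finished on MUL
[25] I5→R4
[26] issue I6 (MUL)
[27] I6 read-ops; issue I7 (SHIFT)
[28] I7 read-ops
[29] I7 finished on SHIFT
[30] I7→R1
[33] I6 finished on MUL
[34] I6→R0

cycle = 18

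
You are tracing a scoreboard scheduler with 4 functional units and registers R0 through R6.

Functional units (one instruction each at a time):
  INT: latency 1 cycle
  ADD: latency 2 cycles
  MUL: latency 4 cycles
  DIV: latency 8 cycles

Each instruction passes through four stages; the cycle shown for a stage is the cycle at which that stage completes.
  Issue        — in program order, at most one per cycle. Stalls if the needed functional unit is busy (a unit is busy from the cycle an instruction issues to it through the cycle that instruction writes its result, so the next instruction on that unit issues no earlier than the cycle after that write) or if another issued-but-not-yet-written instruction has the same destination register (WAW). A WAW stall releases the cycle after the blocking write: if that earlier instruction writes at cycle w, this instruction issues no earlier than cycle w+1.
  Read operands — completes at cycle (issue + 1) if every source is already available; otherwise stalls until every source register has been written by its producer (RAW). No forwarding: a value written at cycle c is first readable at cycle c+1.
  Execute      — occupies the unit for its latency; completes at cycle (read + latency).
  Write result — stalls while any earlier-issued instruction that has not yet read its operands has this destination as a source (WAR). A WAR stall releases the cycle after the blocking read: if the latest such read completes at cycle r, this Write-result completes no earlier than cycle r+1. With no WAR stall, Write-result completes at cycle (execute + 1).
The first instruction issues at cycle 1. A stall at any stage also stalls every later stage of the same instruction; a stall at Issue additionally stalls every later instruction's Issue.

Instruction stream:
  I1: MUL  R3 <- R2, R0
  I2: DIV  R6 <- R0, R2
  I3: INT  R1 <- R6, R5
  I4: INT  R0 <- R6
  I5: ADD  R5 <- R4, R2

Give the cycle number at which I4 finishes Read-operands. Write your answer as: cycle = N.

cycle 1: I1 issues→MUL
cycle 2: I1 reads | I2 issues→DIV
cycle 3: I2 reads | I3 issues→INT
cycle 6: I1 exec-done
cycle 7: I1 writes R3
cycle 11: I2 exec-done
cycle 12: I2 writes R6
cycle 13: I3 reads
cycle 14: I3 exec-done
cycle 15: I3 writes R1
cycle 16: I4 issues→INT
cycle 17: I4 reads | I5 issues→ADD
cycle 18: I4 exec-done | I5 reads
cycle 19: I4 writes R0
cycle 20: I5 exec-done
cycle 21: I5 writes R5

cycle = 17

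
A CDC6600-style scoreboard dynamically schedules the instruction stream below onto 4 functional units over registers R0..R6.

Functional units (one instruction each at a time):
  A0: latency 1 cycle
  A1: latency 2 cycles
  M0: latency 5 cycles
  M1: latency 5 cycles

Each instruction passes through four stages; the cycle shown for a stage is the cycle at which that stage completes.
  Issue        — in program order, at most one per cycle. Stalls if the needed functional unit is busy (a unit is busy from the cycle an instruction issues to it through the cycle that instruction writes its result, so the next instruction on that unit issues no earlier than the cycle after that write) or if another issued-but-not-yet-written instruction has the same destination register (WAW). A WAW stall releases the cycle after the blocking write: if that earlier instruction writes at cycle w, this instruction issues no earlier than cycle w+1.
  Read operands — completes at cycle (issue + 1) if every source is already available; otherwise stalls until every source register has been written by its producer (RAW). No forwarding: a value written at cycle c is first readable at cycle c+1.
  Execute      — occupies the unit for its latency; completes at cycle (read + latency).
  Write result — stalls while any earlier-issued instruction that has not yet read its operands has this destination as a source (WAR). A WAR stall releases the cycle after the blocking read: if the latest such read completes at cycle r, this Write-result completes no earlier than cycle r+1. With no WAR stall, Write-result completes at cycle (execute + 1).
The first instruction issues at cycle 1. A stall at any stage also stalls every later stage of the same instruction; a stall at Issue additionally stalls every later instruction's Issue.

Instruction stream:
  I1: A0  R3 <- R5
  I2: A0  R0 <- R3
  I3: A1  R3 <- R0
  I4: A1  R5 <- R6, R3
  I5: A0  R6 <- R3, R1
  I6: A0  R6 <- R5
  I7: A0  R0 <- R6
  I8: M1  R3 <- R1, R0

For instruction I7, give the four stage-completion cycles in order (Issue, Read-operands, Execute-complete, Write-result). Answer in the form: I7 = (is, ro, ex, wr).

I7 = (22, 23, 24, 25)

I1: IS=1 RO=2 EX=3 WR=4
I2: IS=5 RO=6 EX=7 WR=8  [struct: A0 busy until I1 writes@4]
I3: IS=6 RO=9 EX=11 WR=12  [RAW R0: wait I2 write@8]
I4: IS=13 RO=14 EX=16 WR=17  [struct: A1 busy until I3 writes@12]
I5: IS=14 RO=15 EX=16 WR=17
I6: IS=18 RO=19 EX=20 WR=21  [struct: A0 busy until I5 writes@17]
I7: IS=22 RO=23 EX=24 WR=25  [struct: A0 busy until I6 writes@21]
I8: IS=23 RO=26 EX=31 WR=32  [RAW R0: wait I7 write@25]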